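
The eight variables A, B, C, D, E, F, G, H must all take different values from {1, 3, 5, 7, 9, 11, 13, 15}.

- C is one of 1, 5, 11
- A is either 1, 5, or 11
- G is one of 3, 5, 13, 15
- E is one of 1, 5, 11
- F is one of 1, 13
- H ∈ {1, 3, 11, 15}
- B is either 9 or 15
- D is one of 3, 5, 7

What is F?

Among the 8 variables, 7 fits only D (and all 8 values in {1, 3, 5, 7, 9, 11, 13, 15} must be used), so D = 7.
The 7 still-open variables draw from only 7 values {1, 3, 5, 9, 11, 13, 15}, so each is used; only B can be 9, hence B = 9.
The 3 variables A, C, E are confined to {1, 5, 11}, which locks those values in; drop them from F, G, H.
So F = 13.

13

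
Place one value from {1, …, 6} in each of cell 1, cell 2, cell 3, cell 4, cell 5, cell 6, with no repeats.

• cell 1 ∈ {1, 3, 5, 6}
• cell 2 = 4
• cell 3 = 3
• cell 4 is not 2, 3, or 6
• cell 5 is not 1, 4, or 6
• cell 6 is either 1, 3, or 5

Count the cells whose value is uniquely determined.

4

cell 2 has just one choice, so cell 2 = 4. Eliminate 4 elsewhere: cell 4.
That leaves cell 3 = 3. Remove 3 from cell 1, cell 5, cell 6.
The 4 still-open variables draw from only 4 values {1, 2, 5, 6}, so each is used; only cell 5 can be 2, hence cell 5 = 2.
The 3 still-open variables together cover exactly {1, 5, 6} — 3 values for 3 variables — and 6 appears only in cell 1's list, so cell 1 = 6.
Determined: cell 1=6, cell 2=4, cell 3=3, cell 5=2. The other cells each still have more than one consistent value. That makes 4.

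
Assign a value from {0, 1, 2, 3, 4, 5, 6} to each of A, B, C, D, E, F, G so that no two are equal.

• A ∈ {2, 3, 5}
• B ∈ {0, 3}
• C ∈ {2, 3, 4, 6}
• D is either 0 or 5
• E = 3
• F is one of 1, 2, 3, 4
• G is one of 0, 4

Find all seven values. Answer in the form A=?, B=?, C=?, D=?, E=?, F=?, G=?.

E's domain is down to {3}, so E = 3. So A, B, C, F can't be 3.
B has just one choice, so B = 0. Remove 0 from D, G.
D must be 5 (only option left). Remove 5 from A.
G has just one choice, so G = 4. Eliminate 4 elsewhere: C, F.
That leaves A = 2. Remove 2 from C, F.
C has just one choice, so C = 6.
F has just one choice, so F = 1.

A=2, B=0, C=6, D=5, E=3, F=1, G=4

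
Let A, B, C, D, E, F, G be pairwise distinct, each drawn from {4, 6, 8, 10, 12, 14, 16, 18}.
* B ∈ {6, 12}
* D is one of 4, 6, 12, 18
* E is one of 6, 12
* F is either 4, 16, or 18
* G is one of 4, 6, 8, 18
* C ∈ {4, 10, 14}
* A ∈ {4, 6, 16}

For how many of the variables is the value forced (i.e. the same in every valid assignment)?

1

B and E share exactly the 2 values {6, 12}; by pigeonhole those values go to them, so strike 6, 12 from A, D, G.
A, D, F between them cover only {4, 16, 18} — a naked triple. Remove those values from C, G.
G has just one choice, so G = 8.
Determined: G=8. The other variables each still have more than one consistent value. That makes 1.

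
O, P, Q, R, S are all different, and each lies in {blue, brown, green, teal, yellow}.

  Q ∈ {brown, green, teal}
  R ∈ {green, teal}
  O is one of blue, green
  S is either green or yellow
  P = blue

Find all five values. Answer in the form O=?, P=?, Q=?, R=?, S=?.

O=green, P=blue, Q=brown, R=teal, S=yellow

P has just one choice, so P = blue. Strike blue from O.
That leaves O = green. So Q, R, S can't be green.
R must be teal (only option left). Eliminate teal elsewhere: Q.
S must be yellow (only option left).
Q's domain is down to {brown}, so Q = brown.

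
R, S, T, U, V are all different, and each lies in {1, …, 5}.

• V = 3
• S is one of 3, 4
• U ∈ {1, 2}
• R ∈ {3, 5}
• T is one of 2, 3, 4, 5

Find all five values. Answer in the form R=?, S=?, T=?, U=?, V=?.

R=5, S=4, T=2, U=1, V=3

V has just one choice, so V = 3. Remove 3 from R, S, T.
R has just one choice, so R = 5. So T can't be 5.
S has just one choice, so S = 4. Remove 4 from T.
T's domain is down to {2}, so T = 2. Remove 2 from U.
That leaves U = 1.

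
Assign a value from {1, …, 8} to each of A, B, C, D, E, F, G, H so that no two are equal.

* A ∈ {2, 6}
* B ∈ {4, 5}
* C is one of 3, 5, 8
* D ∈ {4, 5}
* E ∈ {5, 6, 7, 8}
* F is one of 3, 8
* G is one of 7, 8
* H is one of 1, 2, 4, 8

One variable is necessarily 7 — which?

The 8 variables draw from only 8 values {1, 2, 3, 4, 5, 6, 7, 8}, so each is used; only H can be 1, hence H = 1.
The 7 still-open variables together cover exactly {2, 3, 4, 5, 6, 7, 8} — 7 values for 7 variables — and 2 appears only in A's list, so A = 2.
The 6 still-open variables draw from only 6 values {3, 4, 5, 6, 7, 8}, so each is used; only E can be 6, hence E = 6.
The 5 still-open variables draw from only 5 values {3, 4, 5, 7, 8}, so each is used; only G can be 7, hence G = 7.

G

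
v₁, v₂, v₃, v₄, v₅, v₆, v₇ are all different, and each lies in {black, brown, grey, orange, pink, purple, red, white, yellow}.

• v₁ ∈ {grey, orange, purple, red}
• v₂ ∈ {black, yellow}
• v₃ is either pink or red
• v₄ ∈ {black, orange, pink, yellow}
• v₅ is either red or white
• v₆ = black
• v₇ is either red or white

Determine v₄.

orange

v₆'s domain is down to {black}, so v₆ = black. Strike black from v₂, v₄.
v₂ has just one choice, so v₂ = yellow. So v₄ can't be yellow.
The 2 variables v₅ and v₇ are confined to {red, white}, which locks those values in; drop them from v₁, v₃.
That leaves v₃ = pink. Remove pink from v₄.
So v₄ = orange.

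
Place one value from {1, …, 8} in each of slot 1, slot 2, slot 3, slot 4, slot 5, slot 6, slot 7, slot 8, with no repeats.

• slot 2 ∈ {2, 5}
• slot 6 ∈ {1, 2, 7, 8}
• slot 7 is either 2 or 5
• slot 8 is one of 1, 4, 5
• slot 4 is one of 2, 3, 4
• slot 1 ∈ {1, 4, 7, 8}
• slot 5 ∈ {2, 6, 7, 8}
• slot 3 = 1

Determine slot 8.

slot 3 has just one choice, so slot 3 = 1. Eliminate 1 elsewhere: slot 1, slot 6, slot 8.
The 7 still-open variables together cover exactly {2, 3, 4, 5, 6, 7, 8} — 7 values for 7 variables — and 3 appears only in slot 4's list, so slot 4 = 3.
The 6 still-open variables together cover exactly {2, 4, 5, 6, 7, 8} — 6 values for 6 variables — and 6 appears only in slot 5's list, so slot 5 = 6.
The 2 variables slot 2 and slot 7 are confined to {2, 5}, which locks those values in; drop them from slot 6, slot 8.
So slot 8 = 4.

4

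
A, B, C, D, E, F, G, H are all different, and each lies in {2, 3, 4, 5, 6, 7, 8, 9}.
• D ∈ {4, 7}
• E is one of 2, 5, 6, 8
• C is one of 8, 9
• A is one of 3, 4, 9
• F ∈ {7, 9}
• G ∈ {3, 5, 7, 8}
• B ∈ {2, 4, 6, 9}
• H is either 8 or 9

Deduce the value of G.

5

C and H between them cover only {8, 9} — a naked pair. Remove those values from A, B, E, F, G.
F's domain is down to {7}, so F = 7. Remove 7 from D, G.
D has just one choice, so D = 4. Strike 4 from A, B.
That leaves A = 3. Eliminate 3 elsewhere: G.
So G = 5.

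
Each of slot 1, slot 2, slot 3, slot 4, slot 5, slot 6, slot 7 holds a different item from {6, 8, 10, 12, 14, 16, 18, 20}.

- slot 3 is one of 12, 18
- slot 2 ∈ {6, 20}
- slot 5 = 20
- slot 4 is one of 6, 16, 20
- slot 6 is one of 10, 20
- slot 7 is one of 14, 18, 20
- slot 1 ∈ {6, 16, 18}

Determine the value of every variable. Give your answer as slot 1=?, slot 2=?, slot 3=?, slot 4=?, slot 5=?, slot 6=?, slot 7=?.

slot 5 must be 20 (only option left). Eliminate 20 elsewhere: slot 2, slot 4, slot 6, slot 7.
slot 6's domain is down to {10}, so slot 6 = 10.
slot 2 must be 6 (only option left). Remove 6 from slot 1, slot 4.
slot 4 must be 16 (only option left). So slot 1 can't be 16.
slot 1 must be 18 (only option left). Remove 18 from slot 3, slot 7.
slot 3 has just one choice, so slot 3 = 12.
slot 7 must be 14 (only option left).

slot 1=18, slot 2=6, slot 3=12, slot 4=16, slot 5=20, slot 6=10, slot 7=14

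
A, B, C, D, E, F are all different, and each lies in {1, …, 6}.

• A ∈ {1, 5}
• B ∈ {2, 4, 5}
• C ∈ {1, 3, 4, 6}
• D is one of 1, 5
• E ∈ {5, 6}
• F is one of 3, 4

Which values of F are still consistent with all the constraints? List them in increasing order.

The 6 variables together cover exactly {1, 2, 3, 4, 5, 6} — 6 values for 6 variables — and 2 appears only in B's list, so B = 2.
A and D share exactly the 2 values {1, 5}; by pigeonhole those values go to them, so strike 1, 5 from C, E.
E has just one choice, so E = 6. Remove 6 from C.
No further eliminations apply; F can still be any of 3, 4.

3, 4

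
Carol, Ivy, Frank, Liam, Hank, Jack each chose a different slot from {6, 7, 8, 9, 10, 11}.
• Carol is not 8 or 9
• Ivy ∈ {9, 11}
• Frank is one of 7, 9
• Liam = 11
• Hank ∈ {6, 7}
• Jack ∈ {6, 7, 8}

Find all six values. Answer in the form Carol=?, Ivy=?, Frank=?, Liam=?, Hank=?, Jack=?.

Liam has just one choice, so Liam = 11. So Carol, Ivy can't be 11.
Ivy's domain is down to {9}, so Ivy = 9. Remove 9 from Frank.
Frank must be 7 (only option left). Remove 7 from Carol, Hank, Jack.
Hank must be 6 (only option left). Strike 6 from Carol, Jack.
That leaves Jack = 8.
That leaves Carol = 10.

Carol=10, Ivy=9, Frank=7, Liam=11, Hank=6, Jack=8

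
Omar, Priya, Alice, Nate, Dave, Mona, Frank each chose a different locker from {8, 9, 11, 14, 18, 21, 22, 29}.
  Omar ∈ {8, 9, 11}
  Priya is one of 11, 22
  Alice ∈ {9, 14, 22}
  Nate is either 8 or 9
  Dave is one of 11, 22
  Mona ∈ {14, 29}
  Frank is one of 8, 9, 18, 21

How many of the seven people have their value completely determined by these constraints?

2

The 2 variables Priya and Dave are confined to {11, 22}, which locks those values in; drop them from Omar, Alice.
Omar and Nate share exactly the 2 values {8, 9}; by pigeonhole those values go to them, so strike 8, 9 from Alice, Frank.
That leaves Alice = 14. Strike 14 from Mona.
That leaves Mona = 29.
Determined: Alice=14, Mona=29. The other people each still have more than one consistent value. That makes 2.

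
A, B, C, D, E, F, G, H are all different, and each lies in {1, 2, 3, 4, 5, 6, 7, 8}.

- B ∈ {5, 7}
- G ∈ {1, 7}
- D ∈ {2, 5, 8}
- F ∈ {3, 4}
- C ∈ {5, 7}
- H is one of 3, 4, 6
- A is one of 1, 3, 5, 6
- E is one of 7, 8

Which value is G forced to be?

1

The 8 variables together cover exactly {1, 2, 3, 4, 5, 6, 7, 8} — 8 values for 8 variables — and 2 appears only in D's list, so D = 2.
The 7 still-open variables draw from only 7 values {1, 3, 4, 5, 6, 7, 8}, so each is used; only E can be 8, hence E = 8.
B and C between them cover only {5, 7} — a naked pair. Remove those values from A, G.
So G = 1.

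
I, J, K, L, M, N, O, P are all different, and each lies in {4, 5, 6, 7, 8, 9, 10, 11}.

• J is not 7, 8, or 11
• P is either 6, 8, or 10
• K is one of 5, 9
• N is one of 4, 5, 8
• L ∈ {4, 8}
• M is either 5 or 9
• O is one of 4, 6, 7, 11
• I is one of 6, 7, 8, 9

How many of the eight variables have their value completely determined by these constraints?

2

The 8 variables draw from only 8 values {4, 5, 6, 7, 8, 9, 10, 11}, so each is used; only O can be 11, hence O = 11.
The 7 still-open variables draw from only 7 values {4, 5, 6, 7, 8, 9, 10}, so each is used; only I can be 7, hence I = 7.
The 2 variables K and M are confined to {5, 9}, which locks those values in; drop them from J, N.
The 2 variables L and N are confined to {4, 8}, which locks those values in; drop them from J, P.
Determined: I=7, O=11. The other variables each still have more than one consistent value. That makes 2.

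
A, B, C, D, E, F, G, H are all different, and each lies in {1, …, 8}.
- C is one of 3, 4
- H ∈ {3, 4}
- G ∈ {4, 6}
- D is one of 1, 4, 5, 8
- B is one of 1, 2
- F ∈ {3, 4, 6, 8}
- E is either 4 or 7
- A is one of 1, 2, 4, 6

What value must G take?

Among the 8 variables, 5 fits only D (and all 8 values in {1, 2, 3, 4, 5, 6, 7, 8} must be used), so D = 5.
The 7 still-open variables together cover exactly {1, 2, 3, 4, 6, 7, 8} — 7 values for 7 variables — and 7 appears only in E's list, so E = 7.
Among the 6 still-open variables, 8 fits only F (and all 6 values in {1, 2, 3, 4, 6, 8} must be used), so F = 8.
C and H share exactly the 2 values {3, 4}; by pigeonhole those values go to them, so strike 3, 4 from A, G.
So G = 6.

6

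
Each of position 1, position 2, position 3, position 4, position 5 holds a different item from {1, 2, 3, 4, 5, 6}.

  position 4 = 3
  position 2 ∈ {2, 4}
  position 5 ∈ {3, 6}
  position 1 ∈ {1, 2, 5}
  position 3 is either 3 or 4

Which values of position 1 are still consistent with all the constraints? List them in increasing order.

1, 5

position 4 must be 3 (only option left). So position 3, position 5 can't be 3.
position 5's domain is down to {6}, so position 5 = 6.
position 3's domain is down to {4}, so position 3 = 4. Strike 4 from position 2.
position 2 has just one choice, so position 2 = 2. Remove 2 from position 1.
No further eliminations apply; position 1 can still be any of 1, 5.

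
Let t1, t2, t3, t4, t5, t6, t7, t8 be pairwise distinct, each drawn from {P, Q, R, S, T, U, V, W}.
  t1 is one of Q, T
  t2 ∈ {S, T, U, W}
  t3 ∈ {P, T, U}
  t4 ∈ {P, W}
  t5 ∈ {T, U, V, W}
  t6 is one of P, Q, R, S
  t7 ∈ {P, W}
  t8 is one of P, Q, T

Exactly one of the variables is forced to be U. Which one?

Among the 8 variables, R fits only t6 (and all 8 values in {P, Q, R, S, T, U, V, W} must be used), so t6 = R.
The 7 still-open variables draw from only 7 values {P, Q, S, T, U, V, W}, so each is used; only t2 can be S, hence t2 = S.
The 6 still-open variables draw from only 6 values {P, Q, T, U, V, W}, so each is used; only t5 can be V, hence t5 = V.
Among the 5 still-open variables, U fits only t3 (and all 5 values in {P, Q, T, U, W} must be used), so t3 = U.

t3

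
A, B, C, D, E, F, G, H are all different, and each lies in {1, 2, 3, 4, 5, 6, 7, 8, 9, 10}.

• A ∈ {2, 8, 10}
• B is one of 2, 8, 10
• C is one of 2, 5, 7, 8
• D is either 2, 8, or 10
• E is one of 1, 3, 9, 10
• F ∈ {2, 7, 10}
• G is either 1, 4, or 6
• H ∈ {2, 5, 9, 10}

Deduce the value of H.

9

The 3 variables A, B, D are confined to {2, 8, 10}, which locks those values in; drop them from C, E, F, H.
F has just one choice, so F = 7. Eliminate 7 elsewhere: C.
C must be 5 (only option left). Strike 5 from H.
So H = 9.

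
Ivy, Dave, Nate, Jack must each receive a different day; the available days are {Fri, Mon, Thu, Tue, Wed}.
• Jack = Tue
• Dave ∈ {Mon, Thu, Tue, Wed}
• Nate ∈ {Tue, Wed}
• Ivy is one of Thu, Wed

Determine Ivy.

Jack has just one choice, so Jack = Tue. So Dave, Nate can't be Tue.
Nate's domain is down to {Wed}, so Nate = Wed. So Ivy, Dave can't be Wed.
So Ivy = Thu.

Thu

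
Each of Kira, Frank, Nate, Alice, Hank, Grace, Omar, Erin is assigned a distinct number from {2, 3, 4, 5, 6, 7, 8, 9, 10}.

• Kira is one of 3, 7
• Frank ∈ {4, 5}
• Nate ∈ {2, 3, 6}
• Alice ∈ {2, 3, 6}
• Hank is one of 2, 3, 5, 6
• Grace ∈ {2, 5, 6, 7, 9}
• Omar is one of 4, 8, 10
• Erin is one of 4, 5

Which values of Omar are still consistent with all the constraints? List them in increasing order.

8, 10

The 2 variables Frank and Erin are confined to {4, 5}, which locks those values in; drop them from Hank, Grace, Omar.
Nate, Alice, Hank between them cover only {2, 3, 6} — a naked triple. Remove those values from Kira, Grace.
Kira's domain is down to {7}, so Kira = 7. Remove 7 from Grace.
Grace must be 9 (only option left).
No further eliminations apply; Omar can still be any of 8, 10.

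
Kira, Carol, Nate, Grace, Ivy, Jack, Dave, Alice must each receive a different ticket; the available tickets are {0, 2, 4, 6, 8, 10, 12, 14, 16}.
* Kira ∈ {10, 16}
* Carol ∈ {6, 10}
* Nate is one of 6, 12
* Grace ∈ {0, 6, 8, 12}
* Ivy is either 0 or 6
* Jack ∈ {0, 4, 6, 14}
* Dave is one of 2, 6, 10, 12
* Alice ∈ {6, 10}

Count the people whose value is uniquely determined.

The 2 variables Carol and Alice are confined to {6, 10}, which locks those values in; drop them from Kira, Nate, Grace, Ivy, Jack, Dave.
Kira's domain is down to {16}, so Kira = 16.
That leaves Nate = 12. Remove 12 from Grace, Dave.
That leaves Ivy = 0. So Grace, Jack can't be 0.
Dave's domain is down to {2}, so Dave = 2.
That leaves Grace = 8.
Determined: Kira=16, Nate=12, Grace=8, Ivy=0, Dave=2. The other people each still have more than one consistent value. That makes 5.

5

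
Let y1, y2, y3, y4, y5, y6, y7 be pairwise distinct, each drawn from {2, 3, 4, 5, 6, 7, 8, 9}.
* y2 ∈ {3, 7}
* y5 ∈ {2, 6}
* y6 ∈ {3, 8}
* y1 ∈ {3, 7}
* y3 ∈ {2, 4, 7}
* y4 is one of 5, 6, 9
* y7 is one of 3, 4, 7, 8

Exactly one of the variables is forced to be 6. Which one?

The 2 variables y1 and y2 are confined to {3, 7}, which locks those values in; drop them from y3, y6, y7.
That leaves y6 = 8. Strike 8 from y7.
That leaves y7 = 4. Strike 4 from y3.
y3 must be 2 (only option left). Eliminate 2 elsewhere: y5.
So 6 goes to y5.

y5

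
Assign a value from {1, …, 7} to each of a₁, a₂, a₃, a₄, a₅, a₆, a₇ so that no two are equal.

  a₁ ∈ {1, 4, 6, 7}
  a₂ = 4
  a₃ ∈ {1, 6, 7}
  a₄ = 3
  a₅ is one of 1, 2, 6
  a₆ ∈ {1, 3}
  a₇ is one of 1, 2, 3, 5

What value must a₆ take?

a₂ must be 4 (only option left). Remove 4 from a₁.
a₄'s domain is down to {3}, so a₄ = 3. Remove 3 from a₆, a₇.
So a₆ = 1.

1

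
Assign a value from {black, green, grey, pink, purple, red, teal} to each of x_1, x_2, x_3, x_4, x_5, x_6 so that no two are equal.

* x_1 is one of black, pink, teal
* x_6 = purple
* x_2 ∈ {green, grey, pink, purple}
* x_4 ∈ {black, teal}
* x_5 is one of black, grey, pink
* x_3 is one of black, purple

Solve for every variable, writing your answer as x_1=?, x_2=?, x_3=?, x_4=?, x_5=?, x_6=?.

x_6 has just one choice, so x_6 = purple. Strike purple from x_2, x_3.
x_3 must be black (only option left). Eliminate black elsewhere: x_1, x_4, x_5.
x_4's domain is down to {teal}, so x_4 = teal. So x_1 can't be teal.
That leaves x_1 = pink. Eliminate pink elsewhere: x_2, x_5.
x_5's domain is down to {grey}, so x_5 = grey. So x_2 can't be grey.
x_2's domain is down to {green}, so x_2 = green.

x_1=pink, x_2=green, x_3=black, x_4=teal, x_5=grey, x_6=purple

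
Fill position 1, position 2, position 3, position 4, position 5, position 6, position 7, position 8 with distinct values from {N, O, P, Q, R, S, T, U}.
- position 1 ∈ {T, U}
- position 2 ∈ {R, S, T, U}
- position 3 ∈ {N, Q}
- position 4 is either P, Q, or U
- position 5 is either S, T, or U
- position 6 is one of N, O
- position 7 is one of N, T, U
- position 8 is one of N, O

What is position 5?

Among the 8 variables, P fits only position 4 (and all 8 values in {N, O, P, Q, R, S, T, U} must be used), so position 4 = P.
The 7 still-open variables draw from only 7 values {N, O, Q, R, S, T, U}, so each is used; only position 3 can be Q, hence position 3 = Q.
The 6 still-open variables together cover exactly {N, O, R, S, T, U} — 6 values for 6 variables — and R appears only in position 2's list, so position 2 = R.
The 5 still-open variables draw from only 5 values {N, O, S, T, U}, so each is used; only position 5 can be S, hence position 5 = S.

S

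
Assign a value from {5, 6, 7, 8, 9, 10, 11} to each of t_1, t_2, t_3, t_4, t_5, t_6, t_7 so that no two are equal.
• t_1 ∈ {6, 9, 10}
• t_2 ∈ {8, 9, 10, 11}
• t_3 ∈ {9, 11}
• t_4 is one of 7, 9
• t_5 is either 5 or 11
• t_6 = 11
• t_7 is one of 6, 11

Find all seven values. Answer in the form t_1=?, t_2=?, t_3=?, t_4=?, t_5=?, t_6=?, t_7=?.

t_6's domain is down to {11}, so t_6 = 11. Remove 11 from t_2, t_3, t_5, t_7.
That leaves t_7 = 6. So t_1 can't be 6.
t_3's domain is down to {9}, so t_3 = 9. Eliminate 9 elsewhere: t_1, t_2, t_4.
That leaves t_4 = 7.
t_5 must be 5 (only option left).
t_1 must be 10 (only option left). So t_2 can't be 10.
t_2 must be 8 (only option left).

t_1=10, t_2=8, t_3=9, t_4=7, t_5=5, t_6=11, t_7=6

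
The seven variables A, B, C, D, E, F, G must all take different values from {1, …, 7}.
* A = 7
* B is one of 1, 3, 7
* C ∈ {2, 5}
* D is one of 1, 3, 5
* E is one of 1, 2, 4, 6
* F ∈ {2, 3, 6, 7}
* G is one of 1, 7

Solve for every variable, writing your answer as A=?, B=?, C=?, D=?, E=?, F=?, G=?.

A=7, B=3, C=2, D=5, E=4, F=6, G=1

A has just one choice, so A = 7. Remove 7 from B, F, G.
G's domain is down to {1}, so G = 1. Strike 1 from B, D, E.
B's domain is down to {3}, so B = 3. Strike 3 from D, F.
D's domain is down to {5}, so D = 5. So C can't be 5.
C has just one choice, so C = 2. Eliminate 2 elsewhere: E, F.
F's domain is down to {6}, so F = 6. Eliminate 6 elsewhere: E.
E must be 4 (only option left).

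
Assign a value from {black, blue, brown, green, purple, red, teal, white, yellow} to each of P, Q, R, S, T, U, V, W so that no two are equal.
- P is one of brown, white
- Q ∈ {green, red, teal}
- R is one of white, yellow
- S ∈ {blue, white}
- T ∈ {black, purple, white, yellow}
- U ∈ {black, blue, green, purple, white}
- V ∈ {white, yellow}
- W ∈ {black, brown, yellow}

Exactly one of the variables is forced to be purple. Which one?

T

The 2 variables R and V are confined to {white, yellow}, which locks those values in; drop them from P, S, T, U, W.
That leaves P = brown. Remove brown from W.
S must be blue (only option left). So U can't be blue.
W must be black (only option left). So T, U can't be black.
So purple goes to T.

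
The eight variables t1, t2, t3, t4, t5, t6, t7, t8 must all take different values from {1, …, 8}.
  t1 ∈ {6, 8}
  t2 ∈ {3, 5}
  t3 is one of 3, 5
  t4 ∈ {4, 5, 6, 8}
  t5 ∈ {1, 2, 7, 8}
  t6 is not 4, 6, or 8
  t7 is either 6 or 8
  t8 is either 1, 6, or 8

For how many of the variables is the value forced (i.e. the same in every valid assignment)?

2

The 8 variables draw from only 8 values {1, 2, 3, 4, 5, 6, 7, 8}, so each is used; only t4 can be 4, hence t4 = 4.
The 2 variables t1 and t7 are confined to {6, 8}, which locks those values in; drop them from t5, t8.
That leaves t8 = 1. Remove 1 from t5, t6.
t2 and t3 between them cover only {3, 5} — a naked pair. Remove those values from t6.
Determined: t4=4, t8=1. The other variables each still have more than one consistent value. That makes 2.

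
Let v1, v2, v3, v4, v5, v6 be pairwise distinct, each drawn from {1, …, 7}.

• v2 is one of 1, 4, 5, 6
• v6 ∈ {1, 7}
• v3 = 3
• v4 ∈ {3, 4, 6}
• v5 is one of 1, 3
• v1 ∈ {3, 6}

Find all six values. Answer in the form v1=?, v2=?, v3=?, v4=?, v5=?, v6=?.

v3's domain is down to {3}, so v3 = 3. So v1, v4, v5 can't be 3.
v5 has just one choice, so v5 = 1. Eliminate 1 elsewhere: v2, v6.
v6's domain is down to {7}, so v6 = 7.
v1 has just one choice, so v1 = 6. Strike 6 from v2, v4.
v4's domain is down to {4}, so v4 = 4. So v2 can't be 4.
That leaves v2 = 5.

v1=6, v2=5, v3=3, v4=4, v5=1, v6=7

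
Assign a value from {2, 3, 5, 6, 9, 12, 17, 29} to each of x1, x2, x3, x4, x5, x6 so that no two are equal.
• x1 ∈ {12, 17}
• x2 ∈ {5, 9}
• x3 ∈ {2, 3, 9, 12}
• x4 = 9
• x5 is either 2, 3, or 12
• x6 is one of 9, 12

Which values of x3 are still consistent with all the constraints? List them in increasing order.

2, 3

x4 has just one choice, so x4 = 9. So x2, x3, x6 can't be 9.
x6's domain is down to {12}, so x6 = 12. Strike 12 from x1, x3, x5.
x1 has just one choice, so x1 = 17.
That leaves x2 = 5.
No further eliminations apply; x3 can still be any of 2, 3.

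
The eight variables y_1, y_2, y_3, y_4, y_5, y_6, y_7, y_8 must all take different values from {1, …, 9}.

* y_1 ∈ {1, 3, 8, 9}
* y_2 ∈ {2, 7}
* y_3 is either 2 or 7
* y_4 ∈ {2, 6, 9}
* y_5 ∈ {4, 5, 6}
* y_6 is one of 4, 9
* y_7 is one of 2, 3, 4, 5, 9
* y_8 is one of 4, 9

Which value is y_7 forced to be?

y_2 and y_3 between them cover only {2, 7} — a naked pair. Remove those values from y_4, y_7.
y_6 and y_8 share exactly the 2 values {4, 9}; by pigeonhole those values go to them, so strike 4, 9 from y_1, y_4, y_5, y_7.
That leaves y_4 = 6. Eliminate 6 elsewhere: y_5.
y_5's domain is down to {5}, so y_5 = 5. Remove 5 from y_7.
So y_7 = 3.

3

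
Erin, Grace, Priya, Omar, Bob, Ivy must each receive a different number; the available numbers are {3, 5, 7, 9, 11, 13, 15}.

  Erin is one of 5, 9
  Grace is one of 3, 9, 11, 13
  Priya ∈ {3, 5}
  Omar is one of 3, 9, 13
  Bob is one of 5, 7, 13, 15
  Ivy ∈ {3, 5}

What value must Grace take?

Priya and Ivy share exactly the 2 values {3, 5}; by pigeonhole those values go to them, so strike 3, 5 from Erin, Grace, Omar, Bob.
That leaves Erin = 9. So Grace, Omar can't be 9.
Omar must be 13 (only option left). So Grace, Bob can't be 13.
So Grace = 11.

11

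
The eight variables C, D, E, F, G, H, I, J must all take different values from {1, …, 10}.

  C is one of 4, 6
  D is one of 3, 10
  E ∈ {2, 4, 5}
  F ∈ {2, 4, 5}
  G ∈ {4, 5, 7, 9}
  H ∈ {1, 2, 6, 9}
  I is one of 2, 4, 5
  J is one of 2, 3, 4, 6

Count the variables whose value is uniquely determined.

3

The 3 variables E, F, I are confined to {2, 4, 5}, which locks those values in; drop them from C, G, H, J.
C's domain is down to {6}, so C = 6. Eliminate 6 elsewhere: H, J.
J must be 3 (only option left). Eliminate 3 elsewhere: D.
D has just one choice, so D = 10.
Determined: C=6, D=10, J=3. The other variables each still have more than one consistent value. That makes 3.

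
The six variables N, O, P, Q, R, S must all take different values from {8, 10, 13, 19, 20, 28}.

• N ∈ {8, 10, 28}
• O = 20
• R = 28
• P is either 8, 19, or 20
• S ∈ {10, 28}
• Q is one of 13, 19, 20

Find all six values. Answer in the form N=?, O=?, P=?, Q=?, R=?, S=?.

O's domain is down to {20}, so O = 20. Strike 20 from P, Q.
R must be 28 (only option left). Strike 28 from N, S.
That leaves S = 10. Remove 10 from N.
N has just one choice, so N = 8. Strike 8 from P.
P's domain is down to {19}, so P = 19. Eliminate 19 elsewhere: Q.
Q has just one choice, so Q = 13.

N=8, O=20, P=19, Q=13, R=28, S=10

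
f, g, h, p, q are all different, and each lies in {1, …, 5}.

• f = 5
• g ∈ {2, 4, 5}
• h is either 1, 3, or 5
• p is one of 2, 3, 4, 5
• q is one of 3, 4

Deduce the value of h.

1

f's domain is down to {5}, so f = 5. Eliminate 5 elsewhere: g, h, p.
The 4 still-open variables draw from only 4 values {1, 2, 3, 4}, so each is used; only h can be 1, hence h = 1.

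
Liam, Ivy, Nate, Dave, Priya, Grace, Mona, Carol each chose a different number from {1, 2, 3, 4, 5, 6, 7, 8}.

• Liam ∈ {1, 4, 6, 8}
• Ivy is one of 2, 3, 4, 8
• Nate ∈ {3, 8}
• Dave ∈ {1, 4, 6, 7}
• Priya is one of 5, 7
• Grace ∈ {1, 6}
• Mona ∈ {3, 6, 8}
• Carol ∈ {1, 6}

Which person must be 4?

The 8 variables together cover exactly {1, 2, 3, 4, 5, 6, 7, 8} — 8 values for 8 variables — and 2 appears only in Ivy's list, so Ivy = 2.
The 7 still-open variables draw from only 7 values {1, 3, 4, 5, 6, 7, 8}, so each is used; only Priya can be 5, hence Priya = 5.
The 6 still-open variables together cover exactly {1, 3, 4, 6, 7, 8} — 6 values for 6 variables — and 7 appears only in Dave's list, so Dave = 7.
The 5 still-open variables draw from only 5 values {1, 3, 4, 6, 8}, so each is used; only Liam can be 4, hence Liam = 4.

Liam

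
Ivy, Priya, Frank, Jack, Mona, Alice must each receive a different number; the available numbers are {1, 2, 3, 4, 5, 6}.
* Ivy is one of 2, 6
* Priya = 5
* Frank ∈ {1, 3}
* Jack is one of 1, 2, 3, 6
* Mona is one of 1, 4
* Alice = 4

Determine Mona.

1

Priya's domain is down to {5}, so Priya = 5.
Alice has just one choice, so Alice = 4. Remove 4 from Mona.
So Mona = 1.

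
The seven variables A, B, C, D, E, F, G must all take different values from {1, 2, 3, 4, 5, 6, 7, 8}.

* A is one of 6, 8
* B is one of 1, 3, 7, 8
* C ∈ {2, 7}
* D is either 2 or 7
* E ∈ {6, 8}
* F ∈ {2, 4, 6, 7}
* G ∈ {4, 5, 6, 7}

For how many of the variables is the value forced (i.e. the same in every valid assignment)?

2

A and E between them cover only {6, 8} — a naked pair. Remove those values from B, F, G.
The 2 variables C and D are confined to {2, 7}, which locks those values in; drop them from B, F, G.
F must be 4 (only option left). Eliminate 4 elsewhere: G.
G has just one choice, so G = 5.
Determined: F=4, G=5. The other variables each still have more than one consistent value. That makes 2.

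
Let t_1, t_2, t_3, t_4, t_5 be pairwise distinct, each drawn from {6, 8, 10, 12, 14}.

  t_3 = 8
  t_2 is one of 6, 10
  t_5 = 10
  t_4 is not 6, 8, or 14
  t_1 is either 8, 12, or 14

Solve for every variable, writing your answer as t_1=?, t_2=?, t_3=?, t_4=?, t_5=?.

t_1=14, t_2=6, t_3=8, t_4=12, t_5=10

t_3 has just one choice, so t_3 = 8. So t_1 can't be 8.
t_5 must be 10 (only option left). So t_2, t_4 can't be 10.
t_2 must be 6 (only option left).
That leaves t_4 = 12. So t_1 can't be 12.
t_1's domain is down to {14}, so t_1 = 14.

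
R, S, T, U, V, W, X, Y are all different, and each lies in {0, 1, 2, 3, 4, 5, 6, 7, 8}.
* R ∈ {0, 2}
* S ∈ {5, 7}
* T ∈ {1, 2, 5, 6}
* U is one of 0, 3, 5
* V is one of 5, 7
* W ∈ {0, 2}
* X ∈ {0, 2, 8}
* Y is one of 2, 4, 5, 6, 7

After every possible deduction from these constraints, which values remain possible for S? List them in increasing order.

R and W between them cover only {0, 2} — a naked pair. Remove those values from T, U, X, Y.
X must be 8 (only option left).
S and V between them cover only {5, 7} — a naked pair. Remove those values from T, U, Y.
U must be 3 (only option left).
No further eliminations apply; S can still be any of 5, 7.

5, 7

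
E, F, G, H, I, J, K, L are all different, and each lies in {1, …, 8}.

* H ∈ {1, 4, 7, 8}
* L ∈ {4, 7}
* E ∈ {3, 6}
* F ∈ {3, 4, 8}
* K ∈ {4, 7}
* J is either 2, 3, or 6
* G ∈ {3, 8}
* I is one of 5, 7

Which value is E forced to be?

6

Among the 8 variables, 1 fits only H (and all 8 values in {1, 2, 3, 4, 5, 6, 7, 8} must be used), so H = 1.
The 7 still-open variables together cover exactly {2, 3, 4, 5, 6, 7, 8} — 7 values for 7 variables — and 2 appears only in J's list, so J = 2.
The 6 still-open variables draw from only 6 values {3, 4, 5, 6, 7, 8}, so each is used; only I can be 5, hence I = 5.
The 5 still-open variables draw from only 5 values {3, 4, 6, 7, 8}, so each is used; only E can be 6, hence E = 6.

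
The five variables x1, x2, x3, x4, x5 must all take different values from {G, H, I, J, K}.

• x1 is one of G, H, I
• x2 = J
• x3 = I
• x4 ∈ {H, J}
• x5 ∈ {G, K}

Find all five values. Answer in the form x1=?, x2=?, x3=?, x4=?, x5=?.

x2 must be J (only option left). Eliminate J elsewhere: x4.
x3 must be I (only option left). So x1 can't be I.
x4's domain is down to {H}, so x4 = H. Eliminate H elsewhere: x1.
x1's domain is down to {G}, so x1 = G. Remove G from x5.
That leaves x5 = K.

x1=G, x2=J, x3=I, x4=H, x5=K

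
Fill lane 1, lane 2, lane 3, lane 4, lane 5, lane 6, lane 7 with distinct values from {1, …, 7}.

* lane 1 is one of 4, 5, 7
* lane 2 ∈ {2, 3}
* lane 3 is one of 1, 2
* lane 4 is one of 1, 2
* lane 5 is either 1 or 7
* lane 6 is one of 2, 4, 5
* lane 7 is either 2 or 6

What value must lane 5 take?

7

Among the 7 variables, 3 fits only lane 2 (and all 7 values in {1, 2, 3, 4, 5, 6, 7} must be used), so lane 2 = 3.
The 6 still-open variables draw from only 6 values {1, 2, 4, 5, 6, 7}, so each is used; only lane 7 can be 6, hence lane 7 = 6.
lane 3 and lane 4 between them cover only {1, 2} — a naked pair. Remove those values from lane 5, lane 6.
So lane 5 = 7.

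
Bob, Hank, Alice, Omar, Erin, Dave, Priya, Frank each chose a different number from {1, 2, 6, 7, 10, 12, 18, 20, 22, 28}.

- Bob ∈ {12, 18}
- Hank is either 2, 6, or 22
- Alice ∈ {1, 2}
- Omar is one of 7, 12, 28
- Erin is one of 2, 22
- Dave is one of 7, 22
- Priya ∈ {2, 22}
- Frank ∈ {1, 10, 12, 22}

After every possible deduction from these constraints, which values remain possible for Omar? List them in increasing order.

12, 28

Erin and Priya share exactly the 2 values {2, 22}; by pigeonhole those values go to them, so strike 2, 22 from Hank, Alice, Dave, Frank.
Hank must be 6 (only option left).
Alice has just one choice, so Alice = 1. Eliminate 1 elsewhere: Frank.
Dave's domain is down to {7}, so Dave = 7. So Omar can't be 7.
No further eliminations apply; Omar can still be any of 12, 28.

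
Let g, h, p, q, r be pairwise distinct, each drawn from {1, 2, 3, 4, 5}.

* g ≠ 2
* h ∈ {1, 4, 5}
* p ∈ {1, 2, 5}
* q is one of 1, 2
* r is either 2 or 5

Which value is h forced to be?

4

Among the 5 variables, 3 fits only g (and all 5 values in {1, 2, 3, 4, 5} must be used), so g = 3.
Among the 4 still-open variables, 4 fits only h (and all 4 values in {1, 2, 4, 5} must be used), so h = 4.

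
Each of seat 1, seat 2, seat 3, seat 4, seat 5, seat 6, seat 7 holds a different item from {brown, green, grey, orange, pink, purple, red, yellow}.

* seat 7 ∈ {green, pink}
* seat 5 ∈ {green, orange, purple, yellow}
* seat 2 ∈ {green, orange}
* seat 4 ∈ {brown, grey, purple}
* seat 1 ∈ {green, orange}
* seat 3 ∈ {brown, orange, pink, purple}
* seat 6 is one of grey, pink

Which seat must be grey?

The 7 variables together cover exactly {brown, green, grey, orange, pink, purple, yellow} — 7 values for 7 variables — and yellow appears only in seat 5's list, so seat 5 = yellow.
seat 1 and seat 2 between them cover only {green, orange} — a naked pair. Remove those values from seat 3, seat 7.
seat 7 has just one choice, so seat 7 = pink. Eliminate pink elsewhere: seat 3, seat 6.
So grey goes to seat 6.

seat 6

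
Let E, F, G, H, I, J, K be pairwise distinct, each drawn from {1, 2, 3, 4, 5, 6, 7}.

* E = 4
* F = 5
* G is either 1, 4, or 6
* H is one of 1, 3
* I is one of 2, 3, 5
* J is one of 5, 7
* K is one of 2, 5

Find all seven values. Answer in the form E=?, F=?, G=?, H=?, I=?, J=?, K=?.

E=4, F=5, G=6, H=1, I=3, J=7, K=2

E must be 4 (only option left). Strike 4 from G.
F's domain is down to {5}, so F = 5. Remove 5 from I, J, K.
J has just one choice, so J = 7.
K must be 2 (only option left). Remove 2 from I.
I has just one choice, so I = 3. Strike 3 from H.
H must be 1 (only option left). Remove 1 from G.
G's domain is down to {6}, so G = 6.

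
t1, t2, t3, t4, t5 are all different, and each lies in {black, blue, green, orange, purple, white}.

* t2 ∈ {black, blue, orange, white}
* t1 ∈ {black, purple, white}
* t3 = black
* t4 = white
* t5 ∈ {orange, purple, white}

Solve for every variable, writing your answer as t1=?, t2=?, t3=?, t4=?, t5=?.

t1=purple, t2=blue, t3=black, t4=white, t5=orange

t3 has just one choice, so t3 = black. Strike black from t1, t2.
That leaves t4 = white. Strike white from t1, t2, t5.
t1's domain is down to {purple}, so t1 = purple. Remove purple from t5.
t5's domain is down to {orange}, so t5 = orange. So t2 can't be orange.
t2 must be blue (only option left).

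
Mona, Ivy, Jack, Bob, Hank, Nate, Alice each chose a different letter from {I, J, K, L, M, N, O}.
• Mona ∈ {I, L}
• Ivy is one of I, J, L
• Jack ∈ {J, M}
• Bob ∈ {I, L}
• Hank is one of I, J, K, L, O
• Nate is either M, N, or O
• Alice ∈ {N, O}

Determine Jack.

The 7 variables together cover exactly {I, J, K, L, M, N, O} — 7 values for 7 variables — and K appears only in Hank's list, so Hank = K.
Mona and Bob between them cover only {I, L} — a naked pair. Remove those values from Ivy.
Ivy must be J (only option left). Remove J from Jack.
So Jack = M.

M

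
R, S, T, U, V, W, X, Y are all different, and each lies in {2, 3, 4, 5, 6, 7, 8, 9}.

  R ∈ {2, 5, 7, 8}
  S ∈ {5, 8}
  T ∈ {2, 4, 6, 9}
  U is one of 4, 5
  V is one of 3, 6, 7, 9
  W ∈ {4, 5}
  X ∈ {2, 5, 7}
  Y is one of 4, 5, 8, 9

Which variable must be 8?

The 8 variables draw from only 8 values {2, 3, 4, 5, 6, 7, 8, 9}, so each is used; only V can be 3, hence V = 3.
The 7 still-open variables draw from only 7 values {2, 4, 5, 6, 7, 8, 9}, so each is used; only T can be 6, hence T = 6.
Among the 6 still-open variables, 9 fits only Y (and all 6 values in {2, 4, 5, 7, 8, 9} must be used), so Y = 9.
The 2 variables U and W are confined to {4, 5}, which locks those values in; drop them from R, S, X.
So 8 goes to S.

S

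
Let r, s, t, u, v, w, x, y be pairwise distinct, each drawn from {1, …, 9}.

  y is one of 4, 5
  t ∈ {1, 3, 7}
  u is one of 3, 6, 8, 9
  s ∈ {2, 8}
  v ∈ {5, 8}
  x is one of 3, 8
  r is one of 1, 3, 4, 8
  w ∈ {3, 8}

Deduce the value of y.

4

w and x between them cover only {3, 8} — a naked pair. Remove those values from r, s, t, u, v.
s must be 2 (only option left).
That leaves v = 5. Remove 5 from y.
So y = 4.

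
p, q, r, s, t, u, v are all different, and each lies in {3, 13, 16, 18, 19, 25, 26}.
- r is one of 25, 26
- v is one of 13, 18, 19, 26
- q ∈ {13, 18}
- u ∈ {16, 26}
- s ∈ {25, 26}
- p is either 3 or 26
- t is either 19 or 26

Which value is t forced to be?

19

The 7 variables together cover exactly {3, 13, 16, 18, 19, 25, 26} — 7 values for 7 variables — and 3 appears only in p's list, so p = 3.
The 6 still-open variables together cover exactly {13, 16, 18, 19, 25, 26} — 6 values for 6 variables — and 16 appears only in u's list, so u = 16.
r and s between them cover only {25, 26} — a naked pair. Remove those values from t, v.
So t = 19.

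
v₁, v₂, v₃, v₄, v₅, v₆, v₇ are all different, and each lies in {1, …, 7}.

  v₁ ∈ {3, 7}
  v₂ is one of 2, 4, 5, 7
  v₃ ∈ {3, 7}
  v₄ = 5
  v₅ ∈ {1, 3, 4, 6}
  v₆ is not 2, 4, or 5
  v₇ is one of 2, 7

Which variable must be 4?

v₄ must be 5 (only option left). Strike 5 from v₂.
The 2 variables v₁ and v₃ are confined to {3, 7}, which locks those values in; drop them from v₂, v₅, v₆, v₇.
v₇ must be 2 (only option left). Remove 2 from v₂.
So 4 goes to v₂.

v₂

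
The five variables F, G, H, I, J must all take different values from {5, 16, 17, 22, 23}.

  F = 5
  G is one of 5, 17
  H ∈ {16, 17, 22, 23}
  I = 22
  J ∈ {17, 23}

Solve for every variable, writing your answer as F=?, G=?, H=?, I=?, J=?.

F has just one choice, so F = 5. Eliminate 5 elsewhere: G.
That leaves G = 17. So H, J can't be 17.
I must be 22 (only option left). Eliminate 22 elsewhere: H.
J's domain is down to {23}, so J = 23. So H can't be 23.
H has just one choice, so H = 16.

F=5, G=17, H=16, I=22, J=23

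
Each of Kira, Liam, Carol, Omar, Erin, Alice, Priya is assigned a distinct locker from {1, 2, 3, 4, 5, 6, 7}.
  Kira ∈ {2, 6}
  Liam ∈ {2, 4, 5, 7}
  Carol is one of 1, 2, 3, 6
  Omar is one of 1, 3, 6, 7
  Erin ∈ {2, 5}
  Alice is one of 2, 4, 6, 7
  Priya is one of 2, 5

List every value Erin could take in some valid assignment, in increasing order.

Erin and Priya between them cover only {2, 5} — a naked pair. Remove those values from Kira, Liam, Carol, Alice.
Kira's domain is down to {6}, so Kira = 6. Eliminate 6 elsewhere: Carol, Omar, Alice.
The 2 variables Liam and Alice are confined to {4, 7}, which locks those values in; drop them from Omar.
No further eliminations apply; Erin can still be any of 2, 5.

2, 5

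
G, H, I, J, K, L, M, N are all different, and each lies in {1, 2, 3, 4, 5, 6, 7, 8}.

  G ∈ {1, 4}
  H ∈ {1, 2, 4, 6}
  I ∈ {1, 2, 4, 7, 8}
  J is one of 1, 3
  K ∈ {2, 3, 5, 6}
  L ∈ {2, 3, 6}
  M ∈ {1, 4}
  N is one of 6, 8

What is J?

3

Among the 8 variables, 5 fits only K (and all 8 values in {1, 2, 3, 4, 5, 6, 7, 8} must be used), so K = 5.
The 7 still-open variables draw from only 7 values {1, 2, 3, 4, 6, 7, 8}, so each is used; only I can be 7, hence I = 7.
The 6 still-open variables together cover exactly {1, 2, 3, 4, 6, 8} — 6 values for 6 variables — and 8 appears only in N's list, so N = 8.
G and M between them cover only {1, 4} — a naked pair. Remove those values from H, J.
So J = 3.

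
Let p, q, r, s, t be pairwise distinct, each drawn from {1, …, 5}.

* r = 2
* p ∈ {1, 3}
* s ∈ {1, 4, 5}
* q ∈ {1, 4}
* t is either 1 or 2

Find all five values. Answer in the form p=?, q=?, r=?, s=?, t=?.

p=3, q=4, r=2, s=5, t=1

r's domain is down to {2}, so r = 2. Strike 2 from t.
t has just one choice, so t = 1. So p, q, s can't be 1.
That leaves p = 3.
q must be 4 (only option left). Remove 4 from s.
s must be 5 (only option left).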